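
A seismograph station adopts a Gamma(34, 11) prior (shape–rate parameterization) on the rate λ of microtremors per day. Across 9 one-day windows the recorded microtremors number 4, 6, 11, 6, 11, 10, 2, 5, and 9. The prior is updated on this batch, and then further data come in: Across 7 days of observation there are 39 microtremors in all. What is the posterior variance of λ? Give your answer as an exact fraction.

137/729

Total count: 4 + 6 + 11 + 6 + 11 + 10 + 2 + 5 + 9 = 64.
Total exposure: 9 days.
After the first batch: Gamma(34 + 64, 11 + 9) = Gamma(98, 20).
Total count 39 over total exposure 7 days.
After the second batch: Gamma(98 + 39, 20 + 7) = Gamma(137, 27).
Posterior variance = α'/β'² = 137/729.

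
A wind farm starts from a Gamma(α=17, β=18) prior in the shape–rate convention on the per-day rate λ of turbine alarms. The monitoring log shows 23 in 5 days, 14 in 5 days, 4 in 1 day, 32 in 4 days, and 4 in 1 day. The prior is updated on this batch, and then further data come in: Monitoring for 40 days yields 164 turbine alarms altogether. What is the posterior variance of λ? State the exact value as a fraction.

Total count: 23 + 14 + 4 + 32 + 4 = 77.
Total exposure: 5 + 5 + 1 + 4 + 1 = 16 days.
After the first batch: Gamma(17 + 77, 18 + 16) = Gamma(94, 34).
Total count 164 over total exposure 40 days.
After the second batch: Gamma(94 + 164, 34 + 40) = Gamma(258, 74).
Posterior variance = α'/β'² = 258/5476 = 129/2738.

129/2738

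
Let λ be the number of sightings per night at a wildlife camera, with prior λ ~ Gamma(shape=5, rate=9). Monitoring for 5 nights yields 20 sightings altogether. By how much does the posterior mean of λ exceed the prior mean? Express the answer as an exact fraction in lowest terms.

155/126

Total count 20 over total exposure 5 nights.
The Gamma prior is conjugate for the Poisson rate, so λ | data ~ Gamma(5+20, 9+5) = Gamma(25, 14).
Posterior mean = 25/14 = 25/14; prior mean = 5/9 = 5/9. Difference = 25/14 − 5/9 = 155/126.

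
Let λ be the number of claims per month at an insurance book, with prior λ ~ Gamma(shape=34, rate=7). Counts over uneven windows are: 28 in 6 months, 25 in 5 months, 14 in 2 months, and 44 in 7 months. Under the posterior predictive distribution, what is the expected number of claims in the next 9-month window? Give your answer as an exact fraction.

Total count: 28 + 25 + 14 + 44 = 111.
Total exposure: 6 + 5 + 2 + 7 = 20 months.
By Gamma–Poisson conjugacy, the posterior is Gamma(α + Σx, β + Σt) = Gamma(34 + 111, 7 + 20) = Gamma(145, 27).
Predictive mean over a 9-month window = T·E[λ|data] = 9·145/27 = 145/3.

145/3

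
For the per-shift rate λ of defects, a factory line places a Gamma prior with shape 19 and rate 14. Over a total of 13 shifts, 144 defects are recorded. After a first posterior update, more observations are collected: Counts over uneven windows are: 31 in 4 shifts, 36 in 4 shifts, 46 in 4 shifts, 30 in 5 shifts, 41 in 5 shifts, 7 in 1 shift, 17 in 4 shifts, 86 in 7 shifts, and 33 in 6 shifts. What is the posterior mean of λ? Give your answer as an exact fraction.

Total count 144 over total exposure 13 shifts.
After the first batch: Gamma(19 + 144, 14 + 13) = Gamma(163, 27).
Total count: 31 + 36 + 46 + 30 + 41 + 7 + 17 + 86 + 33 = 327.
Total exposure: 4 + 4 + 4 + 5 + 5 + 1 + 4 + 7 + 6 = 40 shifts.
After the second batch: Gamma(163 + 327, 27 + 40) = Gamma(490, 67).
Posterior mean = α'/β' = 490/67.

490/67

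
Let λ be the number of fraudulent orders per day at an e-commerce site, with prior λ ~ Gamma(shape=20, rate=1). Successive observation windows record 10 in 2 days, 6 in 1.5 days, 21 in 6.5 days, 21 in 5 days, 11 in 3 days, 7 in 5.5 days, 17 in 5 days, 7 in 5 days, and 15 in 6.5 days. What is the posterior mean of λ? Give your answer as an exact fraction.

Total count: 10 + 6 + 21 + 21 + 11 + 7 + 17 + 7 + 15 = 115.
Total exposure: 2 + 1.5 + 6.5 + 5 + 3 + 5.5 + 5 + 5 + 6.5 = 40 days.
Posterior: α' = 20 + 115 = 135, β' = 1 + 40 = 41.
Posterior mean = α'/β' = 135/41.

135/41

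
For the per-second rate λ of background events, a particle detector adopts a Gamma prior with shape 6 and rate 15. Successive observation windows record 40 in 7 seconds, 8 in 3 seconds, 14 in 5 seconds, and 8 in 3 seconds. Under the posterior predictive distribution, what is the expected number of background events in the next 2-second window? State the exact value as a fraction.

Total count: 40 + 8 + 14 + 8 = 70.
Total exposure: 7 + 3 + 5 + 3 = 18 seconds.
The Gamma prior is conjugate for the Poisson rate, so λ | data ~ Gamma(6+70, 15+18) = Gamma(76, 33).
Predictive mean over a 2-second window = T·E[λ|data] = 2·76/33 = 152/33.

152/33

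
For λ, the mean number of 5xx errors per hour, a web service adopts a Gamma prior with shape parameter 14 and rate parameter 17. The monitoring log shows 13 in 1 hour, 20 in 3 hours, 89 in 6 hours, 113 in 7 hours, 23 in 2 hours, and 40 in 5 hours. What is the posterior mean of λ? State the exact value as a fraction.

312/41

Total count: 13 + 20 + 89 + 113 + 23 + 40 = 298.
Total exposure: 1 + 3 + 6 + 7 + 2 + 5 = 24 hours.
Posterior: α' = 14 + 298 = 312, β' = 17 + 24 = 41.
Posterior mean = α'/β' = 312/41.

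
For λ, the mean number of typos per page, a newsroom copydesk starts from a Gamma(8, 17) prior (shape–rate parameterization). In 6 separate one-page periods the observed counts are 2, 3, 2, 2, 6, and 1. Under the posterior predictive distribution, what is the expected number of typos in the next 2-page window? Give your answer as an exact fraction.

Total count: 2 + 3 + 2 + 2 + 6 + 1 = 16.
Total exposure: 6 pages.
The Gamma prior is conjugate for the Poisson rate, so λ | data ~ Gamma(8+16, 17+6) = Gamma(24, 23).
Predictive mean over a 2-page window = T·E[λ|data] = 2·24/23 = 48/23.

48/23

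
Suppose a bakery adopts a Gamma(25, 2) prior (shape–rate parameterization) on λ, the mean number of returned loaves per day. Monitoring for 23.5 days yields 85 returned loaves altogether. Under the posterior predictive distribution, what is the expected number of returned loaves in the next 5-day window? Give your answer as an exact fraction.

1100/51

Total count 85 over total exposure 23.5 days.
Conjugate update: add total count to the shape and total exposure to the rate, giving Gamma(110, 51/2).
Predictive mean over a 5-day window = T·E[λ|data] = 5·110/(51/2) = 1100/51.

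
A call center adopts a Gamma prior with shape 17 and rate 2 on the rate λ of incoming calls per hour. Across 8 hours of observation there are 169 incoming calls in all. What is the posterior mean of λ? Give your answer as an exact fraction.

Total count 169 over total exposure 8 hours.
Conjugate update: add total count to the shape and total exposure to the rate, giving Gamma(186, 10).
Posterior mean = α'/β' = 186/10 = 93/5.

93/5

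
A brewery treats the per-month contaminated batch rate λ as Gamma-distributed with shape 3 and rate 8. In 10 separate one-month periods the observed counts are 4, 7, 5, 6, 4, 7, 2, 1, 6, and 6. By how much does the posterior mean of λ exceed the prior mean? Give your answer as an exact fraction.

Total count: 4 + 7 + 5 + 6 + 4 + 7 + 2 + 1 + 6 + 6 = 48.
Total exposure: 10 months.
By Gamma–Poisson conjugacy, the posterior is Gamma(α + Σx, β + Σt) = Gamma(3 + 48, 8 + 10) = Gamma(51, 18).
Posterior mean = 51/18 = 17/6; prior mean = 3/8 = 3/8. Difference = 17/6 − 3/8 = 59/24.

59/24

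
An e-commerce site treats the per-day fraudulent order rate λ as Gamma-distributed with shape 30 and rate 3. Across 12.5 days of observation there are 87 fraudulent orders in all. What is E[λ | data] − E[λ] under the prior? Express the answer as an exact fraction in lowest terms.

Total count 87 over total exposure 12.5 days.
Gamma(α, β) with Poisson data over total exposure Σt gives posterior Gamma(α+Σx, β+Σt) = Gamma(117, 31/2).
Posterior mean = 117/(31/2) = 234/31; prior mean = 30/3 = 10. Difference = 234/31 − 10 = -76/31.

-76/31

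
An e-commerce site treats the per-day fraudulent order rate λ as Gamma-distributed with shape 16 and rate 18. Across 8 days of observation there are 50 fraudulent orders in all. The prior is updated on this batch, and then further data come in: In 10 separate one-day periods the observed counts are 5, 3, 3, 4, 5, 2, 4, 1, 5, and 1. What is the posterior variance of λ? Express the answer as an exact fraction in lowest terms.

11/144

Total count 50 over total exposure 8 days.
After the first batch: Gamma(16 + 50, 18 + 8) = Gamma(66, 26).
Total count: 5 + 3 + 3 + 4 + 5 + 2 + 4 + 1 + 5 + 1 = 33.
Total exposure: 10 days.
After the second batch: Gamma(66 + 33, 26 + 10) = Gamma(99, 36).
Posterior variance = α'/β'² = 99/1296 = 11/144.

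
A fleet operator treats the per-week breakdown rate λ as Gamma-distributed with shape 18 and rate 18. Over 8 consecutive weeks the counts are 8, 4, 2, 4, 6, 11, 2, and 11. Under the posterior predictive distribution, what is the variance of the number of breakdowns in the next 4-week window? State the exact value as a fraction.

Total count: 8 + 4 + 2 + 4 + 6 + 11 + 2 + 11 = 48.
Total exposure: 8 weeks.
Conjugate update: add total count to the shape and total exposure to the rate, giving Gamma(66, 26).
The posterior predictive for a window of length T is Negative Binomial with variance T·α'·(β'+T)/β'² = 4·66·30/676 = 1980/169.

1980/169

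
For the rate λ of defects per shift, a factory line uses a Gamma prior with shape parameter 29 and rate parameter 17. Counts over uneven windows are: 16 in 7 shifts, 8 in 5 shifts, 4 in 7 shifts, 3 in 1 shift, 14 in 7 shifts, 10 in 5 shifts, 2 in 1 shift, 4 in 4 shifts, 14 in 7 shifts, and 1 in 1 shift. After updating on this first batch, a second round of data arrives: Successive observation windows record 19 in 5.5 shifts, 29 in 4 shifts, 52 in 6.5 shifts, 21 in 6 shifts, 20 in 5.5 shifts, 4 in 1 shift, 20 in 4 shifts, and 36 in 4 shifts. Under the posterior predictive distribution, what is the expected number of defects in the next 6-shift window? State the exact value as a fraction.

3672/197

Total count: 16 + 8 + 4 + 3 + 14 + 10 + 2 + 4 + 14 + 1 = 76.
Total exposure: 7 + 5 + 7 + 1 + 7 + 5 + 1 + 4 + 7 + 1 = 45 shifts.
After the first batch: Gamma(29 + 76, 17 + 45) = Gamma(105, 62).
Total count: 19 + 29 + 52 + 21 + 20 + 4 + 20 + 36 = 201.
Total exposure: 5.5 + 4 + 6.5 + 6 + 5.5 + 1 + 4 + 4 = 36.5 shifts.
After the second batch: Gamma(105 + 201, 62 + 36.5) = Gamma(306, 197/2).
Predictive mean over a 6-shift window = T·E[λ|data] = 6·306/(197/2) = 3672/197.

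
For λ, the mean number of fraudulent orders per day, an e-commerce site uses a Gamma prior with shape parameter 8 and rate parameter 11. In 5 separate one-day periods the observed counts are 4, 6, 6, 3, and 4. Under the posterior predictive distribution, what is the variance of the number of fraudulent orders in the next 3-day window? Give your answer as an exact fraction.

1767/256

Total count: 4 + 6 + 6 + 3 + 4 = 23.
Total exposure: 5 days.
Gamma(α, β) with Poisson data over total exposure Σt gives posterior Gamma(α+Σx, β+Σt) = Gamma(31, 16).
The posterior predictive for a window of length T is Negative Binomial with variance T·α'·(β'+T)/β'² = 3·31·19/256 = 1767/256.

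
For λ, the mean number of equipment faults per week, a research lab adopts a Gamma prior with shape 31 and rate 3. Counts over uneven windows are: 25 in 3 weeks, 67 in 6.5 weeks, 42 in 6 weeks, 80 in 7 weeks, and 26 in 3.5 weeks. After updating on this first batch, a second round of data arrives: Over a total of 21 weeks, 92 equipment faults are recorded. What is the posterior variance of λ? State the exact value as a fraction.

363/2500

Total count: 25 + 67 + 42 + 80 + 26 = 240.
Total exposure: 3 + 6.5 + 6 + 7 + 3.5 = 26 weeks.
After the first batch: Gamma(31 + 240, 3 + 26) = Gamma(271, 29).
Total count 92 over total exposure 21 weeks.
After the second batch: Gamma(271 + 92, 29 + 21) = Gamma(363, 50).
Posterior variance = α'/β'² = 363/2500.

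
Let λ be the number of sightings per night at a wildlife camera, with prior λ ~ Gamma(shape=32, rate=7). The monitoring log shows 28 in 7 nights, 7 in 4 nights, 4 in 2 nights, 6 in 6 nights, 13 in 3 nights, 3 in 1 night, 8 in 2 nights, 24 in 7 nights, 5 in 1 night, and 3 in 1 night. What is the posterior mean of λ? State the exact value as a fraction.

Total count: 28 + 7 + 4 + 6 + 13 + 3 + 8 + 24 + 5 + 3 = 101.
Total exposure: 7 + 4 + 2 + 6 + 3 + 1 + 2 + 7 + 1 + 1 = 34 nights.
The Gamma prior is conjugate for the Poisson rate, so λ | data ~ Gamma(32+101, 7+34) = Gamma(133, 41).
Posterior mean = α'/β' = 133/41.

133/41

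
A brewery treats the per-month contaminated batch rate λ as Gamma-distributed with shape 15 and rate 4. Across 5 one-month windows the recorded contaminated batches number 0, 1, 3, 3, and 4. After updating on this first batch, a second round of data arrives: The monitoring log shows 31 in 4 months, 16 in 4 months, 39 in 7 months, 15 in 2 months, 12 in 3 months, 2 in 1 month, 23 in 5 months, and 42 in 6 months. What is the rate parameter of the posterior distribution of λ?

41

Total count: 0 + 1 + 3 + 3 + 4 = 11.
Total exposure: 5 months.
After the first batch: Gamma(15 + 11, 4 + 5) = Gamma(26, 9).
Total count: 31 + 16 + 39 + 15 + 12 + 2 + 23 + 42 = 180.
Total exposure: 4 + 4 + 7 + 2 + 3 + 1 + 5 + 6 = 32 months.
After the second batch: Gamma(26 + 180, 9 + 32) = Gamma(206, 41).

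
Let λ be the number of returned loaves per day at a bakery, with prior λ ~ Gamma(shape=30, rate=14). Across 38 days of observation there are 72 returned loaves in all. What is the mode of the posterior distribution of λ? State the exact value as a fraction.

Total count 72 over total exposure 38 days.
Posterior: α' = 30 + 72 = 102, β' = 14 + 38 = 52.
Posterior mode = (α'−1)/β' = 101/52.

101/52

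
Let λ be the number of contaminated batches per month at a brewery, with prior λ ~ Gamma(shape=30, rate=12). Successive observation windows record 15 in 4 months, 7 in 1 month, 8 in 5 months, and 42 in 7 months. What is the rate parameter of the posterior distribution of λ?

29

Total count: 15 + 7 + 8 + 42 = 72.
Total exposure: 4 + 1 + 5 + 7 = 17 months.
The Gamma prior is conjugate for the Poisson rate, so λ | data ~ Gamma(30+72, 12+17) = Gamma(102, 29).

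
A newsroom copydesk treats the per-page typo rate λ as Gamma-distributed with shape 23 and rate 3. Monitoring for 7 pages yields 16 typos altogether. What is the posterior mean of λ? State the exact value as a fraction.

Total count 16 over total exposure 7 pages.
Gamma(α, β) with Poisson data over total exposure Σt gives posterior Gamma(α+Σx, β+Σt) = Gamma(39, 10).
Posterior mean = α'/β' = 39/10.

39/10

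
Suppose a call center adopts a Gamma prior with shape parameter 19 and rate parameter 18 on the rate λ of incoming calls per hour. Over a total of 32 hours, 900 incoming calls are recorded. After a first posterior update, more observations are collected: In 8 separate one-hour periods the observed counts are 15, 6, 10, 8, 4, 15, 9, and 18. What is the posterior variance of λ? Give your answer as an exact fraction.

251/841

Total count 900 over total exposure 32 hours.
After the first batch: Gamma(19 + 900, 18 + 32) = Gamma(919, 50).
Total count: 15 + 6 + 10 + 8 + 4 + 15 + 9 + 18 = 85.
Total exposure: 8 hours.
After the second batch: Gamma(919 + 85, 50 + 8) = Gamma(1004, 58).
Posterior variance = α'/β'² = 1004/3364 = 251/841.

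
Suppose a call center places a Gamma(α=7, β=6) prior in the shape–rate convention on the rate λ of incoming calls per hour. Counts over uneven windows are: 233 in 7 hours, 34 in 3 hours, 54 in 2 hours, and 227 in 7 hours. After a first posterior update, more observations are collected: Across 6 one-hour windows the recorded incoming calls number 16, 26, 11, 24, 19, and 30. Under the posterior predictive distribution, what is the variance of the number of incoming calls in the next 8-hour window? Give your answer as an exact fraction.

212472/961

Total count: 233 + 34 + 54 + 227 = 548.
Total exposure: 7 + 3 + 2 + 7 = 19 hours.
After the first batch: Gamma(7 + 548, 6 + 19) = Gamma(555, 25).
Total count: 16 + 26 + 11 + 24 + 19 + 30 = 126.
Total exposure: 6 hours.
After the second batch: Gamma(555 + 126, 25 + 6) = Gamma(681, 31).
The posterior predictive for a window of length T is Negative Binomial with variance T·α'·(β'+T)/β'² = 8·681·39/961 = 212472/961.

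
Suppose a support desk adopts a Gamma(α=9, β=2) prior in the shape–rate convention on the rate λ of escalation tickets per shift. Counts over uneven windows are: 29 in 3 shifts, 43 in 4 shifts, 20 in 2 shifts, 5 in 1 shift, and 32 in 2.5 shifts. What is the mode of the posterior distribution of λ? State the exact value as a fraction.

274/29

Total count: 29 + 43 + 20 + 5 + 32 = 129.
Total exposure: 3 + 4 + 2 + 1 + 2.5 = 12.5 shifts.
Gamma(α, β) with Poisson data over total exposure Σt gives posterior Gamma(α+Σx, β+Σt) = Gamma(138, 29/2).
Posterior mode = (α'−1)/β' = 137/(29/2) = 274/29.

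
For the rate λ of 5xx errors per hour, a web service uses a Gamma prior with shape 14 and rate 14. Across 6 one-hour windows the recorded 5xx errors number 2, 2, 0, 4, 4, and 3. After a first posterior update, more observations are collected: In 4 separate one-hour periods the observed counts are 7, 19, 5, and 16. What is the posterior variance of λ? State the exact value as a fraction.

Total count: 2 + 2 + 0 + 4 + 4 + 3 = 15.
Total exposure: 6 hours.
After the first batch: Gamma(14 + 15, 14 + 6) = Gamma(29, 20).
Total count: 7 + 19 + 5 + 16 = 47.
Total exposure: 4 hours.
After the second batch: Gamma(29 + 47, 20 + 4) = Gamma(76, 24).
Posterior variance = α'/β'² = 76/576 = 19/144.

19/144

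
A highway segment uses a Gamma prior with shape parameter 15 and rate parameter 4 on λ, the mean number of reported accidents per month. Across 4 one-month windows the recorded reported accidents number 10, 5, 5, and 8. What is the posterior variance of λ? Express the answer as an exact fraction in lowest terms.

Total count: 10 + 5 + 5 + 8 = 28.
Total exposure: 4 months.
Gamma(α, β) with Poisson data over total exposure Σt gives posterior Gamma(α+Σx, β+Σt) = Gamma(43, 8).
Posterior variance = α'/β'² = 43/64.

43/64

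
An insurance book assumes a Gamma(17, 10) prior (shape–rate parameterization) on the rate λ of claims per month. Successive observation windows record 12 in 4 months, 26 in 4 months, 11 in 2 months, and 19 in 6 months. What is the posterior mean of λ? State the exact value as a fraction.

85/26

Total count: 12 + 26 + 11 + 19 = 68.
Total exposure: 4 + 4 + 2 + 6 = 16 months.
Conjugate update: add total count to the shape and total exposure to the rate, giving Gamma(85, 26).
Posterior mean = α'/β' = 85/26.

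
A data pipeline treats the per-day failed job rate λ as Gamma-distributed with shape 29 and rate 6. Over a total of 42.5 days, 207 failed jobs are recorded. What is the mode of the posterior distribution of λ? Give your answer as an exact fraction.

Total count 207 over total exposure 42.5 days.
The Gamma prior is conjugate for the Poisson rate, so λ | data ~ Gamma(29+207, 6+42.5) = Gamma(236, 97/2).
Posterior mode = (α'−1)/β' = 235/(97/2) = 470/97.

470/97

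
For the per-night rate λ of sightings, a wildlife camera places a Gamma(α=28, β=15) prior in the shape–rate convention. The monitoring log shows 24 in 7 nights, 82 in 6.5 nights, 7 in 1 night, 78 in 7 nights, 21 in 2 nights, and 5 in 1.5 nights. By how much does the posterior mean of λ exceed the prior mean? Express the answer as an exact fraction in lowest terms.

Total count: 24 + 82 + 7 + 78 + 21 + 5 = 217.
Total exposure: 7 + 6.5 + 1 + 7 + 2 + 1.5 = 25 nights.
The Gamma prior is conjugate for the Poisson rate, so λ | data ~ Gamma(28+217, 15+25) = Gamma(245, 40).
Posterior mean = 245/40 = 49/8; prior mean = 28/15 = 28/15. Difference = 49/8 − 28/15 = 511/120.

511/120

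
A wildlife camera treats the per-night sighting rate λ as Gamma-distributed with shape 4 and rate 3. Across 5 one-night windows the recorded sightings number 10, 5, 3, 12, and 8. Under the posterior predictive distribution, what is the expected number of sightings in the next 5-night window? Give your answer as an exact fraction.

Total count: 10 + 5 + 3 + 12 + 8 = 38.
Total exposure: 5 nights.
Posterior: α' = 4 + 38 = 42, β' = 3 + 5 = 8.
Predictive mean over a 5-night window = T·E[λ|data] = 5·42/8 = 105/4.

105/4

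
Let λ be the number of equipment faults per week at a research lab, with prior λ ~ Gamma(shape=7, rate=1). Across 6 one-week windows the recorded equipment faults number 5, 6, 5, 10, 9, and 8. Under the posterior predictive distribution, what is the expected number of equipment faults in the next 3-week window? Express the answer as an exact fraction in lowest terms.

150/7

Total count: 5 + 6 + 5 + 10 + 9 + 8 = 43.
Total exposure: 6 weeks.
Conjugate update: add total count to the shape and total exposure to the rate, giving Gamma(50, 7).
Predictive mean over a 3-week window = T·E[λ|data] = 3·50/7 = 150/7.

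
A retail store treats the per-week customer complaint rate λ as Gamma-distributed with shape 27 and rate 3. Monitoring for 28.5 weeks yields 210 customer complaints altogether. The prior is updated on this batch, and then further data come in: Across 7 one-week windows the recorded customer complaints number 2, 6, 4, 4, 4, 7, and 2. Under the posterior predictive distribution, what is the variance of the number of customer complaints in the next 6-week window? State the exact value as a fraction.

Total count 210 over total exposure 28.5 weeks.
After the first batch: Gamma(27 + 210, 3 + 28.5) = Gamma(237, 63/2).
Total count: 2 + 6 + 4 + 4 + 4 + 7 + 2 = 29.
Total exposure: 7 weeks.
After the second batch: Gamma(237 + 29, 63/2 + 7) = Gamma(266, 77/2).
The posterior predictive for a window of length T is Negative Binomial with variance T·α'·(β'+T)/β'² = 6·266·(89/2)/(5929/4) = 40584/847.

40584/847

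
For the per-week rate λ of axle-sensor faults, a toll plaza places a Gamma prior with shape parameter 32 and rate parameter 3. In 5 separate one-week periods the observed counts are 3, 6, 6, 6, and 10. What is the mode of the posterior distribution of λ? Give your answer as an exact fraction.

Total count: 3 + 6 + 6 + 6 + 10 = 31.
Total exposure: 5 weeks.
Gamma(α, β) with Poisson data over total exposure Σt gives posterior Gamma(α+Σx, β+Σt) = Gamma(63, 8).
Posterior mode = (α'−1)/β' = 62/8 = 31/4.

31/4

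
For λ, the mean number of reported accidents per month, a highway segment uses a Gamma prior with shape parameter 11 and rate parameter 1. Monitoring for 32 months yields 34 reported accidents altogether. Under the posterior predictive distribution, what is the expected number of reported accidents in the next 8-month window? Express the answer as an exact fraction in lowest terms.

Total count 34 over total exposure 32 months.
The Gamma prior is conjugate for the Poisson rate, so λ | data ~ Gamma(11+34, 1+32) = Gamma(45, 33).
Predictive mean over an 8-month window = T·E[λ|data] = 8·45/33 = 120/11.

120/11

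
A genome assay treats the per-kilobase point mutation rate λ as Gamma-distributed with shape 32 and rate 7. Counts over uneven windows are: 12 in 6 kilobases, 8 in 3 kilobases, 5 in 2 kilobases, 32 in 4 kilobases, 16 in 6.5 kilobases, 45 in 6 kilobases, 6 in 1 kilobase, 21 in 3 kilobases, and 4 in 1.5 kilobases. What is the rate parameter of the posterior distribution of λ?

Total count: 12 + 8 + 5 + 32 + 16 + 45 + 6 + 21 + 4 = 149.
Total exposure: 6 + 3 + 2 + 4 + 6.5 + 6 + 1 + 3 + 1.5 = 33 kilobases.
Posterior: α' = 32 + 149 = 181, β' = 7 + 33 = 40.

40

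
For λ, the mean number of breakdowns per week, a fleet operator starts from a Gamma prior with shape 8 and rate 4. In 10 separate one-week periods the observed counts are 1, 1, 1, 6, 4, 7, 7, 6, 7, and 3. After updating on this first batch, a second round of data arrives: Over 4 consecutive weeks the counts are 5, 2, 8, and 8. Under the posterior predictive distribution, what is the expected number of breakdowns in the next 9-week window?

Total count: 1 + 1 + 1 + 6 + 4 + 7 + 7 + 6 + 7 + 3 = 43.
Total exposure: 10 weeks.
After the first batch: Gamma(8 + 43, 4 + 10) = Gamma(51, 14).
Total count: 5 + 2 + 8 + 8 = 23.
Total exposure: 4 weeks.
After the second batch: Gamma(51 + 23, 14 + 4) = Gamma(74, 18).
Predictive mean over a 9-week window = T·E[λ|data] = 9·74/18 = 37.

37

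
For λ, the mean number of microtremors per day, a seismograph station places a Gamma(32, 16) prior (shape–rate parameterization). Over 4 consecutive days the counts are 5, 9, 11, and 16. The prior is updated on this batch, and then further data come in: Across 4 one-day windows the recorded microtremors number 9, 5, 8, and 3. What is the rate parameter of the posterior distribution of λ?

24

Total count: 5 + 9 + 11 + 16 = 41.
Total exposure: 4 days.
After the first batch: Gamma(32 + 41, 16 + 4) = Gamma(73, 20).
Total count: 9 + 5 + 8 + 3 = 25.
Total exposure: 4 days.
After the second batch: Gamma(73 + 25, 20 + 4) = Gamma(98, 24).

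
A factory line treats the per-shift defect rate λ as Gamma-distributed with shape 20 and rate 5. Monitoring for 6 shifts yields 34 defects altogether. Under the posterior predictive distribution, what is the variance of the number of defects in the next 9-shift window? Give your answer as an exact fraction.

Total count 34 over total exposure 6 shifts.
Gamma(α, β) with Poisson data over total exposure Σt gives posterior Gamma(α+Σx, β+Σt) = Gamma(54, 11).
The posterior predictive for a window of length T is Negative Binomial with variance T·α'·(β'+T)/β'² = 9·54·20/121 = 9720/121.

9720/121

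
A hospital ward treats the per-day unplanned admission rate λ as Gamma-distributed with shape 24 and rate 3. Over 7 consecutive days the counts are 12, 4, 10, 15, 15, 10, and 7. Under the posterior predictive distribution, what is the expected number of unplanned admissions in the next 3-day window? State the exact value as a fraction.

291/10

Total count: 12 + 4 + 10 + 15 + 15 + 10 + 7 = 73.
Total exposure: 7 days.
The Gamma prior is conjugate for the Poisson rate, so λ | data ~ Gamma(24+73, 3+7) = Gamma(97, 10).
Predictive mean over a 3-day window = T·E[λ|data] = 3·97/10 = 291/10.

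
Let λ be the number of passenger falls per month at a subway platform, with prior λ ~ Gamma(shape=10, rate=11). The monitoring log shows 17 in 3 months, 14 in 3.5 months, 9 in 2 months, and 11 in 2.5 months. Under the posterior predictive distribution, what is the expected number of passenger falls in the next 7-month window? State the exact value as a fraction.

427/22

Total count: 17 + 14 + 9 + 11 = 51.
Total exposure: 3 + 3.5 + 2 + 2.5 = 11 months.
The Gamma prior is conjugate for the Poisson rate, so λ | data ~ Gamma(10+51, 11+11) = Gamma(61, 22).
Predictive mean over a 7-month window = T·E[λ|data] = 7·61/22 = 427/22.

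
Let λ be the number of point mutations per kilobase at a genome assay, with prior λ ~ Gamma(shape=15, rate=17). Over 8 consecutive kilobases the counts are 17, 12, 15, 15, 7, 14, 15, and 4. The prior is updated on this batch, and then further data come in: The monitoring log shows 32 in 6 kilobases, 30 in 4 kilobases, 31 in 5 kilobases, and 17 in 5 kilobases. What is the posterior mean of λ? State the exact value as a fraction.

Total count: 17 + 12 + 15 + 15 + 7 + 14 + 15 + 4 = 99.
Total exposure: 8 kilobases.
After the first batch: Gamma(15 + 99, 17 + 8) = Gamma(114, 25).
Total count: 32 + 30 + 31 + 17 = 110.
Total exposure: 6 + 4 + 5 + 5 = 20 kilobases.
After the second batch: Gamma(114 + 110, 25 + 20) = Gamma(224, 45).
Posterior mean = α'/β' = 224/45.

224/45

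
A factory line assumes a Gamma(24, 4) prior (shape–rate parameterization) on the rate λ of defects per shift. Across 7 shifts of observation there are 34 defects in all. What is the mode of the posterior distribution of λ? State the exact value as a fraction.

Total count 34 over total exposure 7 shifts.
The Gamma prior is conjugate for the Poisson rate, so λ | data ~ Gamma(24+34, 4+7) = Gamma(58, 11).
Posterior mode = (α'−1)/β' = 57/11.

57/11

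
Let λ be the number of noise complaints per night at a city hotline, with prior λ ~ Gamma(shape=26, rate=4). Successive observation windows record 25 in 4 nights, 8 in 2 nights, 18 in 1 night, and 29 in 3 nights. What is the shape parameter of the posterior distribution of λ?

Total count: 25 + 8 + 18 + 29 = 80.
Total exposure: 4 + 2 + 1 + 3 = 10 nights.
The Gamma prior is conjugate for the Poisson rate, so λ | data ~ Gamma(26+80, 4+10) = Gamma(106, 14).

106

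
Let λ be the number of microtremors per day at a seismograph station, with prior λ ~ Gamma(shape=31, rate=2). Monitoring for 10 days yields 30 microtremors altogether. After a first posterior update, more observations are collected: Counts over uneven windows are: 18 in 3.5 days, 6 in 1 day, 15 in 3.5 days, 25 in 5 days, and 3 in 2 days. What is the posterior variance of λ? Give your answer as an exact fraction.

Total count 30 over total exposure 10 days.
After the first batch: Gamma(31 + 30, 2 + 10) = Gamma(61, 12).
Total count: 18 + 6 + 15 + 25 + 3 = 67.
Total exposure: 3.5 + 1 + 3.5 + 5 + 2 = 15 days.
After the second batch: Gamma(61 + 67, 12 + 15) = Gamma(128, 27).
Posterior variance = α'/β'² = 128/729.

128/729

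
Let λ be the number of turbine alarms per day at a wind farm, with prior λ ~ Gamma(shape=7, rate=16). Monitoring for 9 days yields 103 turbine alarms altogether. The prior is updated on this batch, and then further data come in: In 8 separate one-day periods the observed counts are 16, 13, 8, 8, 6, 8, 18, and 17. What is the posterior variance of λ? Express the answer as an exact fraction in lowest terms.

68/363

Total count 103 over total exposure 9 days.
After the first batch: Gamma(7 + 103, 16 + 9) = Gamma(110, 25).
Total count: 16 + 13 + 8 + 8 + 6 + 8 + 18 + 17 = 94.
Total exposure: 8 days.
After the second batch: Gamma(110 + 94, 25 + 8) = Gamma(204, 33).
Posterior variance = α'/β'² = 204/1089 = 68/363.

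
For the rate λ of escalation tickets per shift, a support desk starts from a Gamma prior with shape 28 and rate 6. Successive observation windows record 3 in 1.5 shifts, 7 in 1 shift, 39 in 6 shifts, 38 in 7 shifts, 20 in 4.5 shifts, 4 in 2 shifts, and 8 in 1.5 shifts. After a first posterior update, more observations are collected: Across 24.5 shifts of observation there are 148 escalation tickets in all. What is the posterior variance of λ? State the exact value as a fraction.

295/2916

Total count: 3 + 7 + 39 + 38 + 20 + 4 + 8 = 119.
Total exposure: 1.5 + 1 + 6 + 7 + 4.5 + 2 + 1.5 = 23.5 shifts.
After the first batch: Gamma(28 + 119, 6 + 23.5) = Gamma(147, 59/2).
Total count 148 over total exposure 24.5 shifts.
After the second batch: Gamma(147 + 148, 59/2 + 24.5) = Gamma(295, 54).
Posterior variance = α'/β'² = 295/2916.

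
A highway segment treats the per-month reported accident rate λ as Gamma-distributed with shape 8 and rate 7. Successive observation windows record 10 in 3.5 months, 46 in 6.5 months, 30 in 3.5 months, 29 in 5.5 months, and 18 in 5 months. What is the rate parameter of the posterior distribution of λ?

Total count: 10 + 46 + 30 + 29 + 18 = 133.
Total exposure: 3.5 + 6.5 + 3.5 + 5.5 + 5 = 24 months.
Posterior: α' = 8 + 133 = 141, β' = 7 + 24 = 31.

31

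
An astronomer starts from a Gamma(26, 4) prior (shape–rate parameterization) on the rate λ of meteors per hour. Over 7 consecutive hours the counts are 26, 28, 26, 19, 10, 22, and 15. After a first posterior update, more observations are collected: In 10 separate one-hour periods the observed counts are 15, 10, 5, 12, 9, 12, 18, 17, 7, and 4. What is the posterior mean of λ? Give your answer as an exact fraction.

Total count: 26 + 28 + 26 + 19 + 10 + 22 + 15 = 146.
Total exposure: 7 hours.
After the first batch: Gamma(26 + 146, 4 + 7) = Gamma(172, 11).
Total count: 15 + 10 + 5 + 12 + 9 + 12 + 18 + 17 + 7 + 4 = 109.
Total exposure: 10 hours.
After the second batch: Gamma(172 + 109, 11 + 10) = Gamma(281, 21).
Posterior mean = α'/β' = 281/21.

281/21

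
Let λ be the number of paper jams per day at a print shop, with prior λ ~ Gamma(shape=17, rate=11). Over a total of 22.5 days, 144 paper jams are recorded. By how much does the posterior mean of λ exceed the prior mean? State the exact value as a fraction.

Total count 144 over total exposure 22.5 days.
By Gamma–Poisson conjugacy, the posterior is Gamma(α + Σx, β + Σt) = Gamma(17 + 144, 11 + 22.5) = Gamma(161, 67/2).
Posterior mean = 161/(67/2) = 322/67; prior mean = 17/11 = 17/11. Difference = 322/67 − 17/11 = 2403/737.

2403/737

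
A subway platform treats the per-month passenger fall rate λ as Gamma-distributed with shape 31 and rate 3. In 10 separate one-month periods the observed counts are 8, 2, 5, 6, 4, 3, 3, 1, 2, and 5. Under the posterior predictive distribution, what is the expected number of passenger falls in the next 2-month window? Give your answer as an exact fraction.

Total count: 8 + 2 + 5 + 6 + 4 + 3 + 3 + 1 + 2 + 5 = 39.
Total exposure: 10 months.
The Gamma prior is conjugate for the Poisson rate, so λ | data ~ Gamma(31+39, 3+10) = Gamma(70, 13).
Predictive mean over a 2-month window = T·E[λ|data] = 2·70/13 = 140/13.

140/13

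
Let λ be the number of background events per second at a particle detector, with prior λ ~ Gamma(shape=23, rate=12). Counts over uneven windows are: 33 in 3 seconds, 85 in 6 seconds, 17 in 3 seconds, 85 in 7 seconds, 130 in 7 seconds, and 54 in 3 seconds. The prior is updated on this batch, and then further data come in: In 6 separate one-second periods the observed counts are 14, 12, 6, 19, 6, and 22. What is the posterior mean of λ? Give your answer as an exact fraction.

Total count: 33 + 85 + 17 + 85 + 130 + 54 = 404.
Total exposure: 3 + 6 + 3 + 7 + 7 + 3 = 29 seconds.
After the first batch: Gamma(23 + 404, 12 + 29) = Gamma(427, 41).
Total count: 14 + 12 + 6 + 19 + 6 + 22 = 79.
Total exposure: 6 seconds.
After the second batch: Gamma(427 + 79, 41 + 6) = Gamma(506, 47).
Posterior mean = α'/β' = 506/47.

506/47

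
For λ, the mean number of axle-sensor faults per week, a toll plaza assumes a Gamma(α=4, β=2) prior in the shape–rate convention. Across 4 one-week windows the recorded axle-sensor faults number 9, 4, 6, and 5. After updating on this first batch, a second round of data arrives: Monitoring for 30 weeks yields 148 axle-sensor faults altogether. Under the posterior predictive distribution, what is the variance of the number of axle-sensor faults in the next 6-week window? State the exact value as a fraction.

308/9

Total count: 9 + 4 + 6 + 5 = 24.
Total exposure: 4 weeks.
After the first batch: Gamma(4 + 24, 2 + 4) = Gamma(28, 6).
Total count 148 over total exposure 30 weeks.
After the second batch: Gamma(28 + 148, 6 + 30) = Gamma(176, 36).
The posterior predictive for a window of length T is Negative Binomial with variance T·α'·(β'+T)/β'² = 6·176·42/1296 = 308/9.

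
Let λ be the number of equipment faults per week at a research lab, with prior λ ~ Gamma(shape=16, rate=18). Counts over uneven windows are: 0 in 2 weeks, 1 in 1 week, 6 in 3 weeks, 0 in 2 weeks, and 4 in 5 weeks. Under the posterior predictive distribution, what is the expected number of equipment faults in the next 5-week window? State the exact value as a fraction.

135/31

Total count: 0 + 1 + 6 + 0 + 4 = 11.
Total exposure: 2 + 1 + 3 + 2 + 5 = 13 weeks.
Conjugate update: add total count to the shape and total exposure to the rate, giving Gamma(27, 31).
Predictive mean over a 5-week window = T·E[λ|data] = 5·27/31 = 135/31.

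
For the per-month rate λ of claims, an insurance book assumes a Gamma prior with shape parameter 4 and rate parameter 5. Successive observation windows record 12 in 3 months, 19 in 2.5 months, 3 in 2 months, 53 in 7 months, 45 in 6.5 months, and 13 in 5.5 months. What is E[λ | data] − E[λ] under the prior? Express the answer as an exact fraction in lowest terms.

Total count: 12 + 19 + 3 + 53 + 45 + 13 = 145.
Total exposure: 3 + 2.5 + 2 + 7 + 6.5 + 5.5 = 26.5 months.
The Gamma prior is conjugate for the Poisson rate, so λ | data ~ Gamma(4+145, 5+26.5) = Gamma(149, 63/2).
Posterior mean = 149/(63/2) = 298/63; prior mean = 4/5 = 4/5. Difference = 298/63 − 4/5 = 1238/315.

1238/315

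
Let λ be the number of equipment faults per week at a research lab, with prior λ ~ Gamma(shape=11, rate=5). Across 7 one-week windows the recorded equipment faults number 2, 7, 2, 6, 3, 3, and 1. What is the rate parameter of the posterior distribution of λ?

12

Total count: 2 + 7 + 2 + 6 + 3 + 3 + 1 = 24.
Total exposure: 7 weeks.
By Gamma–Poisson conjugacy, the posterior is Gamma(α + Σx, β + Σt) = Gamma(11 + 24, 5 + 7) = Gamma(35, 12).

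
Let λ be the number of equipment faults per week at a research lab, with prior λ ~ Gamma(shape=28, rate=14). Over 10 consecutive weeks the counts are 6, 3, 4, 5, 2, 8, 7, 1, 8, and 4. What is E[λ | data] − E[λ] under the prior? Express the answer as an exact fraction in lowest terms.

Total count: 6 + 3 + 4 + 5 + 2 + 8 + 7 + 1 + 8 + 4 = 48.
Total exposure: 10 weeks.
The Gamma prior is conjugate for the Poisson rate, so λ | data ~ Gamma(28+48, 14+10) = Gamma(76, 24).
Posterior mean = 76/24 = 19/6; prior mean = 28/14 = 2. Difference = 19/6 − 2 = 7/6.

7/6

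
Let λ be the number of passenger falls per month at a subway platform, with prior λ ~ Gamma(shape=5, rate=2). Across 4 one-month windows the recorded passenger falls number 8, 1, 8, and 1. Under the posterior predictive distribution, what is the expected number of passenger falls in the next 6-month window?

Total count: 8 + 1 + 8 + 1 = 18.
Total exposure: 4 months.
Conjugate update: add total count to the shape and total exposure to the rate, giving Gamma(23, 6).
Predictive mean over a 6-month window = T·E[λ|data] = 6·23/6 = 23.

23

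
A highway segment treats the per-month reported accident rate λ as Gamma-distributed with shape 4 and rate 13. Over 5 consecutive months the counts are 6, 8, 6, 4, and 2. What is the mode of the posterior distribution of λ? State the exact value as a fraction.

29/18

Total count: 6 + 8 + 6 + 4 + 2 = 26.
Total exposure: 5 months.
The Gamma prior is conjugate for the Poisson rate, so λ | data ~ Gamma(4+26, 13+5) = Gamma(30, 18).
Posterior mode = (α'−1)/β' = 29/18.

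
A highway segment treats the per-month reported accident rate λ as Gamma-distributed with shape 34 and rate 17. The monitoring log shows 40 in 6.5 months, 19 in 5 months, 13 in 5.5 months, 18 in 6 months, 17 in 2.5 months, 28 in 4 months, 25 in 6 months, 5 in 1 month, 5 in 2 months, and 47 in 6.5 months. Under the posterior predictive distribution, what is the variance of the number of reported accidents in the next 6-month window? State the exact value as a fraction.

Total count: 40 + 19 + 13 + 18 + 17 + 28 + 25 + 5 + 5 + 47 = 217.
Total exposure: 6.5 + 5 + 5.5 + 6 + 2.5 + 4 + 6 + 1 + 2 + 6.5 = 45 months.
Gamma(α, β) with Poisson data over total exposure Σt gives posterior Gamma(α+Σx, β+Σt) = Gamma(251, 62).
The posterior predictive for a window of length T is Negative Binomial with variance T·α'·(β'+T)/β'² = 6·251·68/3844 = 25602/961.

25602/961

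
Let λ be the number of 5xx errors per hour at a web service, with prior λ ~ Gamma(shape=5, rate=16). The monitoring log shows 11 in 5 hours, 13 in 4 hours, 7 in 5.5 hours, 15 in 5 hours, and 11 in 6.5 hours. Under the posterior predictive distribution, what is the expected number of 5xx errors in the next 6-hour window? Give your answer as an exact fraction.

62/7

Total count: 11 + 13 + 7 + 15 + 11 = 57.
Total exposure: 5 + 4 + 5.5 + 5 + 6.5 = 26 hours.
Conjugate update: add total count to the shape and total exposure to the rate, giving Gamma(62, 42).
Predictive mean over a 6-hour window = T·E[λ|data] = 6·62/42 = 62/7.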